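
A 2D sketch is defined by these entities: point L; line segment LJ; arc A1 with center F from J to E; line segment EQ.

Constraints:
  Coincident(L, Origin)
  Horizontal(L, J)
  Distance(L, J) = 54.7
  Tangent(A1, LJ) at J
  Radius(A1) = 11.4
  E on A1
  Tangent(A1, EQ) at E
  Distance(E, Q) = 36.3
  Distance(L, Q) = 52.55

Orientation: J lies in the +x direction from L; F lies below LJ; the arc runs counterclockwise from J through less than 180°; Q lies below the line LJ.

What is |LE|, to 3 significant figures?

44.6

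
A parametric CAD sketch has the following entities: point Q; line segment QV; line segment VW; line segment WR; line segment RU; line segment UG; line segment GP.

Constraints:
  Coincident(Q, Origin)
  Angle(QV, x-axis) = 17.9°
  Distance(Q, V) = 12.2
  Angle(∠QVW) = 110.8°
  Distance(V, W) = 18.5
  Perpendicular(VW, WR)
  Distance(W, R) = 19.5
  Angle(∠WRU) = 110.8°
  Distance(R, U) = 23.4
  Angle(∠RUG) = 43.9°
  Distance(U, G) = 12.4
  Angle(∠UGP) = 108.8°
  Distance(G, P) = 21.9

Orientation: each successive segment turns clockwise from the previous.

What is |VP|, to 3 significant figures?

30.4

Q is at the origin; QV runs at 17.9° with length 12.2, so V = (11.6, 3.75). ∠QVW = 110.8° gives VW at -51.3° from the x-axis; with |VW| = 18.5, W = (23.2, -10.7). The perpendicularity gives WR at right angles to VW, so WR runs at -141°; with |WR| = 19.5, R = (7.96, -22.9). ∠WRU = 110.8° gives RU at 150° from the x-axis; with |RU| = 23.4, U = (-12.2, -11.0). ∠RUG = 43.9° gives UG at 13.4° from the x-axis; with |UG| = 12.4, G = (-0.142, -8.13). ∠UGP = 108.8° gives GP at -57.8° from the x-axis; with |GP| = 21.9, P = (11.5, -26.7). Then |VP| = |P − V| = 30.4.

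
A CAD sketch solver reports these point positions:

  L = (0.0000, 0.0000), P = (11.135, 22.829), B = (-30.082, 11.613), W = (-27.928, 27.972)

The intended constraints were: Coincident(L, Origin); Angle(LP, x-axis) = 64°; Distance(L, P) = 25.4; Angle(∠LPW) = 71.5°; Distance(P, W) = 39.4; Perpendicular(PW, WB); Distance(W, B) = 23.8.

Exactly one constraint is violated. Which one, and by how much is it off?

Distance(W, B) = 23.8 — off by 7.30.

L = (0.00, 0.00) ✓; LP at 64.00° ✓; |LP| = 25.40 ✓; ∠LPW = 71.50° ✓; |PW| = 39.40 ✓; ∠(PW, WB) = 90.00° ✓; |WB| = 16.50 ✗.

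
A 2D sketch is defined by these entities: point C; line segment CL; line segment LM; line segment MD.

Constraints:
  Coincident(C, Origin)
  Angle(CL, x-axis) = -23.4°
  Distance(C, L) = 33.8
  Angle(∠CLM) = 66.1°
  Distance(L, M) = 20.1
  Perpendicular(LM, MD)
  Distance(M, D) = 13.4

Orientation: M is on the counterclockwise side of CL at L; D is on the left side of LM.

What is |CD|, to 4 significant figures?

18.64

C is at the origin; CL runs at -23.4° with length 33.8, so L = 33.8·(cos -23.4°, sin -23.4°) = (31.02, -13.42). ∠CLM = 66.1°, so LM runs at -23.4° + (180° − 66.1°) = 90.50° from the x-axis; with |LM| = 20.1, M = L + 20.1·(cos 90.50°, sin 90.50°) = (30.84, 6.676). LM ⟂ MD; with |MD| = 13.4 on the left of LM, D = M + 13.4·(-1.000, -0.008727) = (17.45, 6.559). Then |CD| = |D − C| = 18.64.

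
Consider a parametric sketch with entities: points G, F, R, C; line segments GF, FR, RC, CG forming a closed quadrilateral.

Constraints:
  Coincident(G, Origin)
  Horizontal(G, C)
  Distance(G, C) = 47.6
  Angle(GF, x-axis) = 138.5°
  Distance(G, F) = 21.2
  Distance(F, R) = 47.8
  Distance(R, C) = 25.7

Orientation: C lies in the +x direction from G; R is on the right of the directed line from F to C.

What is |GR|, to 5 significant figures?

27.097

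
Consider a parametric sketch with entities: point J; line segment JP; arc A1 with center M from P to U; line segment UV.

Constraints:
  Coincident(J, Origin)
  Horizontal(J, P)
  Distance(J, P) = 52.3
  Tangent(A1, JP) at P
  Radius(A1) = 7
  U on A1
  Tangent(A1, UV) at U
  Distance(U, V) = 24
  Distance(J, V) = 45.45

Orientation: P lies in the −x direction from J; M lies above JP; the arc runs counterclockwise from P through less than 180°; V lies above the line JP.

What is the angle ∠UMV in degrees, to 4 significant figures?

73.74°

Checks: |MU| = 7.000 ✓; ∠(MU, UV) = 90.00° ✓; |UV| = 24.00 ✓; |JV| = 45.45 ✓.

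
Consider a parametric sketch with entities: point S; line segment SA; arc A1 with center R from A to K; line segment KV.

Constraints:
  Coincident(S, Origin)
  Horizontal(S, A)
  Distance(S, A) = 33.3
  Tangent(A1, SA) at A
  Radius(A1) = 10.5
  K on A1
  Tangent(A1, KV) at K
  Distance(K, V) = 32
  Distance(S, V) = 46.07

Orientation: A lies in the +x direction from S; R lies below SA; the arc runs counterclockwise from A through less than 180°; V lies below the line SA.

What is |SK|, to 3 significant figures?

24.8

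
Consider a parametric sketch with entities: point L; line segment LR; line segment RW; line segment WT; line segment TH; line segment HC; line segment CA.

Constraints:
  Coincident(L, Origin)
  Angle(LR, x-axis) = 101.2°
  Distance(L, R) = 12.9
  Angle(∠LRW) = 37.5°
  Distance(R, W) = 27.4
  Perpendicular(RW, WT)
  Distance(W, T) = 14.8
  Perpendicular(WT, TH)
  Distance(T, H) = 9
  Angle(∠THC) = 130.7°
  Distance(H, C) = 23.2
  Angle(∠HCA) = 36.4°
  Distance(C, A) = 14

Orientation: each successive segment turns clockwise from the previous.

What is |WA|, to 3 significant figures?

10.5

∠THC = 130.7° gives HC at 89.4° from the x-axis; with |HC| = 23.2, C = (1.79, 12.6). ∠HCA = 36.4° gives CA at -54.2° from the x-axis; with |CA| = 14.0, A = (9.98, 1.24). Then |WA| = |A − W| = 10.5.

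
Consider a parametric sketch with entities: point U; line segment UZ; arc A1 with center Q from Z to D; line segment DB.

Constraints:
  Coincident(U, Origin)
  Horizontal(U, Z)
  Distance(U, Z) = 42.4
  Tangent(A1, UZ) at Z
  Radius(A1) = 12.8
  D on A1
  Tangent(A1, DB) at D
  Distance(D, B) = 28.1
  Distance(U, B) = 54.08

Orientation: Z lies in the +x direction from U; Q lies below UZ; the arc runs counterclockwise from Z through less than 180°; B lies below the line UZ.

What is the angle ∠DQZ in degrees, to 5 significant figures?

97.893°

U is at the origin; U and Z share the same y with |UZ| = 42.4 and Z on the +x side, so Z = (42.400, 0.0000). The tangent condition forces QZ to be normal to UZ, so Q = Z + (0, -12.8) = (42.400, -12.800). Since QD ⟂ DB (tangency), |QB| = √(12.8² + 28.1²) = 30.878 regardless of where D sits on A1. So B lies on both circle(U, 54.08) and circle(Q, 30.878); the below-UZ intersection is B = (33.580, -42.391). D is the foot of the tangent from B: D = (29.721, -14.558).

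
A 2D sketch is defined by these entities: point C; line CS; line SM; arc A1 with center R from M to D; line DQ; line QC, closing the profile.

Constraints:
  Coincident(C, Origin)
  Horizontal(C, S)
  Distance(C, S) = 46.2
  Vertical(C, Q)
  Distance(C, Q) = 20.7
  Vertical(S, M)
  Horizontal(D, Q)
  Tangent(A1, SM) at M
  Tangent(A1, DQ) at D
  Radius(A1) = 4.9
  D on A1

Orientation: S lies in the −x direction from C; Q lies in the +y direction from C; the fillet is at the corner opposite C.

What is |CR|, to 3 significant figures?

44.2

C is at the origin; CS is horizontal with |CS| = 46.2 and S on the −x side, so S = (-46.2, 0.00). C and Q share the same x with |CQ| = 20.7 and Q on the +y side, so Q = (0.00, 20.7). The virtual corner opposite C is at (-46.2, 20.7). A1 meets SM tangentially, so RM is at right angles to SM and tangency of A1 to DQ means the radius RD is perpendicular to DQ, with radius 4.9, so the center R sits 4.9 in from both sides at R = (-41.3, 15.8). Then |CR| = |R − C| = 44.2.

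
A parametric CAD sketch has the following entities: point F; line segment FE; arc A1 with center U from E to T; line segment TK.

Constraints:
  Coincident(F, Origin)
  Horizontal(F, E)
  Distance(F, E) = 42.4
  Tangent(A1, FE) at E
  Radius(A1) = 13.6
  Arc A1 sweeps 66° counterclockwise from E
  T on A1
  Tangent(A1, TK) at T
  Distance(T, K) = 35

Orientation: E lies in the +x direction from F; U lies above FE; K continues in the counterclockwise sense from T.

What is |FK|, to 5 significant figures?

79.829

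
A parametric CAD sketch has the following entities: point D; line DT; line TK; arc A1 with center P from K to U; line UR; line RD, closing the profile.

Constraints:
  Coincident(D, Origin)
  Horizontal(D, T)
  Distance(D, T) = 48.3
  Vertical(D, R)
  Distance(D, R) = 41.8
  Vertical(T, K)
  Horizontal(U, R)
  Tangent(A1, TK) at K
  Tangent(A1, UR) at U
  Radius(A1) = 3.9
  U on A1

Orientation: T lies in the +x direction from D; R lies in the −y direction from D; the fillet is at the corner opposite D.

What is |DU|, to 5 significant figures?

60.980

D is at the origin; DT is horizontal with |DT| = 48.3 and T on the +x side, so T = (48.300, 0.0000). DR is vertical with |DR| = 41.8 and R on the −y side, so R = (0.0000, -41.800). The virtual corner opposite D is at (48.300, -41.800). Since A1 is tangent to TK there, PK ⟂ TK and the tangent condition forces PU to be normal to UR, with radius 3.9, so the center P sits 3.9 in from both sides at P = (44.400, -37.900). That places the tangent points at K = (48.300, -37.900) on TK and U = (44.400, -41.800) on UR. Then |DU| = |U − D| = 60.980.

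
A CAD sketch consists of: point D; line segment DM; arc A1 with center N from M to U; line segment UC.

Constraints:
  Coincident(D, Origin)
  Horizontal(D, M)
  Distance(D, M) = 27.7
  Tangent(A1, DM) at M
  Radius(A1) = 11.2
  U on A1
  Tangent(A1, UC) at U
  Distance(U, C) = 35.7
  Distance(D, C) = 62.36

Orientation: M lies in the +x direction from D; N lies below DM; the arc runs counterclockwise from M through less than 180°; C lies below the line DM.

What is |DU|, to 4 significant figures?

26.72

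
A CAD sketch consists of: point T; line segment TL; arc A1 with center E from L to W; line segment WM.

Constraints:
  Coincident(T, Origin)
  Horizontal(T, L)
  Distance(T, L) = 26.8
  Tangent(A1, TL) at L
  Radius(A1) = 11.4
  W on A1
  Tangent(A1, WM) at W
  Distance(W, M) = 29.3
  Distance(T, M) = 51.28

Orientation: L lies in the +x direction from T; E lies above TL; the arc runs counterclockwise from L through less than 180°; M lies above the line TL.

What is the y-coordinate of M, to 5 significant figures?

42.807

T is at the origin; TL is horizontal with |TL| = 26.8 and L on the +x side, so L = (26.800, 0.0000). A1 meets TL tangentially, so EL is at right angles to TL, so E = L + (0, 11.4) = (26.800, 11.400). Since EW ⟂ WM (tangency), |EM| = √(11.4² + 29.3²) = 31.440 regardless of where W sits on A1. So M lies on both circle(T, 51.28) and circle(E, 31.440); the above-TL intersection is M = (28.235, 42.807). W is the foot of the tangent from M: W = (37.602, 15.044).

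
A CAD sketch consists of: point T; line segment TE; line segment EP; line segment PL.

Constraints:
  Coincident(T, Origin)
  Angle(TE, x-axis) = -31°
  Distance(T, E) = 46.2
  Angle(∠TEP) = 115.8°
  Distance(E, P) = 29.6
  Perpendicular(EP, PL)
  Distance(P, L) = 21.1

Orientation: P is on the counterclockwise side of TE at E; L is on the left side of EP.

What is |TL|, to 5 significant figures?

53.767

∠TEP = 115.8°, so EP runs at -31.0° + (180° − 115.8°) = 33.200° from the x-axis; with |EP| = 29.6, P = E + 29.6·(cos 33.200°, sin 33.200°) = (64.369, -7.5869). EP is perpendicular to PL; with |PL| = 21.1 on the left of EP, L = P + 21.1·(-0.54756, 0.83676) = (52.816, 10.069). Then |TL| = |L − T| = 53.767.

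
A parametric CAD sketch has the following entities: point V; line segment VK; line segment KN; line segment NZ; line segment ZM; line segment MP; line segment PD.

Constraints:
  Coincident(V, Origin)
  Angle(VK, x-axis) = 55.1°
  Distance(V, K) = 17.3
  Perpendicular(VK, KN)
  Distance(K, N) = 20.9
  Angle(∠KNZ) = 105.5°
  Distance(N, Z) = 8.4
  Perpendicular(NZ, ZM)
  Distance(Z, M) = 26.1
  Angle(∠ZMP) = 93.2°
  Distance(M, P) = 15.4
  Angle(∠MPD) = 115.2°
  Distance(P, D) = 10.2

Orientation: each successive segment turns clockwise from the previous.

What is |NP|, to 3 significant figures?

27.8

NZ is perpendicular to ZM, so ZM runs at 161°; with |ZM| = 26.1, M = (-0.369, 2.98). ∠ZMP = 93.2° gives MP at 73.8° from the x-axis; with |MP| = 15.4, P = (3.93, 17.8). Then |NP| = |P − N| = 27.8.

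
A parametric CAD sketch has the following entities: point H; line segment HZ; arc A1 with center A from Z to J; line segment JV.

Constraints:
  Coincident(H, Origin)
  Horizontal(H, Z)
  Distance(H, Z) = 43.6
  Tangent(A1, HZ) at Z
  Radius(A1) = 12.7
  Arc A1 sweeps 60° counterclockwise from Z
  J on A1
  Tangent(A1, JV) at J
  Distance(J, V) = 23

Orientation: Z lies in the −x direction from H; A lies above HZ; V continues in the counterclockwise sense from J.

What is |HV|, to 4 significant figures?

33.69

H is at the origin; HZ is horizontal with |HZ| = 43.6 and Z on the −x side, so Z = (-43.60, 0.000). A1 meets HZ tangentially, so AZ is at right angles to HZ, so A = Z + (0, 12.7) = (-43.60, 12.70). On A1, Z sits at bearing -90° from A; a 60° counterclockwise sweep puts J at bearing -30°, so J = A + 12.7·(cos -30°, sin -30°) = (-32.60, 6.350). Tangency of A1 to JV means the radius AJ is perpendicular to JV, so JV runs along (−sin -30°, cos -30°); with |JV| = 23.0, V = (-21.10, 26.27). Then |HV| = |V − H| = 33.69.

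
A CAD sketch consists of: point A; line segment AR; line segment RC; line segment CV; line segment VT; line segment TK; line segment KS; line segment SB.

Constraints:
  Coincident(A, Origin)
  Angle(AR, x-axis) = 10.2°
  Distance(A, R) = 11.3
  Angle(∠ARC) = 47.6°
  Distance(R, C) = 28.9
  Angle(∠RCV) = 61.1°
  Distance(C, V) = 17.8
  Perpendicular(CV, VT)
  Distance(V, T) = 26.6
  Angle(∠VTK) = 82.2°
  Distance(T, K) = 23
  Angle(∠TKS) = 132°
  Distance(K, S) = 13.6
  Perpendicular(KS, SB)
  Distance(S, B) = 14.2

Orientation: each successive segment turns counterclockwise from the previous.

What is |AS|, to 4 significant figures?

30.31

A is at the origin; AR runs at 10.2° with length 11.3, so R = (11.12, 2.001). ∠ARC = 47.6° gives RC at 142.6° from the x-axis; with |RC| = 28.9, C = (-11.84, 19.55). ∠RCV = 61.1° gives CV at -98.50° from the x-axis; with |CV| = 17.8, V = (-14.47, 1.950). CV ⟂ VT, so VT runs at -8.500°; with |VT| = 26.6, T = (11.84, -1.982). ∠VTK = 82.2° gives TK at 89.30° from the x-axis; with |TK| = 23.0, K = (12.12, 21.02). ∠TKS = 132.0° gives KS at 137.3° from the x-axis; with |KS| = 13.6, S = (2.126, 30.24). Then |AS| = |S − A| = 30.31.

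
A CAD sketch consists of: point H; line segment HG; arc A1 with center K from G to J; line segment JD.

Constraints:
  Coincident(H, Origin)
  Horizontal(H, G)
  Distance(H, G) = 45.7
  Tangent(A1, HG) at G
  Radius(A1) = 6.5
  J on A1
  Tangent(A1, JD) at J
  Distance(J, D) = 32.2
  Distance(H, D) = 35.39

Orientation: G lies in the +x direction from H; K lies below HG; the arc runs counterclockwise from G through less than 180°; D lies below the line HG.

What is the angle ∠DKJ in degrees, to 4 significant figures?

78.59°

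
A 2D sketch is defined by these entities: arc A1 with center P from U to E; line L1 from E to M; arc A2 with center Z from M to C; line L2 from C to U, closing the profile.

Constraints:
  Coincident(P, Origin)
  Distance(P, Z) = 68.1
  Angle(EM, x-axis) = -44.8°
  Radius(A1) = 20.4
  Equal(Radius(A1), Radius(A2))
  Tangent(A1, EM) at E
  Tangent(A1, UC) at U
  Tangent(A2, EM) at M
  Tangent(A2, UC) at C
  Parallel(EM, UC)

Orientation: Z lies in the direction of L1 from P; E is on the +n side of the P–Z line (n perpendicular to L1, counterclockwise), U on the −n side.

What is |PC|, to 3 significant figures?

71.1

The slot axis is L1's direction at -44.8°, so u = (cos -44.8°, sin -44.8°) = (0.710, -0.705) and n = (−sin -44.8°, cos -44.8°) = (0.705, 0.710). P is at the origin and Z lies 68.1 along u from P, so Z = 68.1·u = (48.3, -48.0). Tangency of A1 to both parallel lines with radius 20.4 puts E and U at P ± 20.4·n: E = (14.4, 14.5), U = (-14.4, -14.5). Equal radii place M and C the same way about Z: M = Z + 20.4·n = (62.7, -33.5), C = Z − 20.4·n = (33.9, -62.5). Then |PC| = |C − P| = 71.1.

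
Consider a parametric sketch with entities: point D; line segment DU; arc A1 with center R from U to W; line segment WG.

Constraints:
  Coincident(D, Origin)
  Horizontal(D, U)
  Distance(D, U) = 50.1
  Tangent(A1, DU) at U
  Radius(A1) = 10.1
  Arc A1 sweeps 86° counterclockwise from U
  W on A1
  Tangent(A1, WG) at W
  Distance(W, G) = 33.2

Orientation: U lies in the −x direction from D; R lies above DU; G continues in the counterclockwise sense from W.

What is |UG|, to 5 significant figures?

44.284

On A1, U sits at bearing -90° from R; an 86° counterclockwise sweep puts W at bearing -4°, so W = R + 10.1·(cos -4°, sin -4°) = (-40.025, 9.3955). The tangent condition forces RW to be normal to WG, so WG runs along (−sin -4°, cos -4°); with |WG| = 33.2, G = (-37.709, 42.515). Then |UG| = |G − U| = 44.284.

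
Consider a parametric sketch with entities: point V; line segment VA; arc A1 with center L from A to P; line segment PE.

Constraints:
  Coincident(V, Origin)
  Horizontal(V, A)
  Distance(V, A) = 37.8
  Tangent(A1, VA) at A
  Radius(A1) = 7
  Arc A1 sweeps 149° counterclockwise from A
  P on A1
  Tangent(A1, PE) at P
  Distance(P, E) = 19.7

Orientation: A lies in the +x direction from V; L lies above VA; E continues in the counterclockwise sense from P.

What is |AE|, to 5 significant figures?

26.686

On A1, A sits at bearing -90° from L; a 149° counterclockwise sweep puts P at bearing 59°, so P = L + 7.0·(cos 59°, sin 59°) = (41.405, 13.000). Since A1 is tangent to PE there, LP ⟂ PE, so PE runs along (−sin 59°, cos 59°); with |PE| = 19.7, E = (24.519, 23.146). Then |AE| = |E − A| = 26.686.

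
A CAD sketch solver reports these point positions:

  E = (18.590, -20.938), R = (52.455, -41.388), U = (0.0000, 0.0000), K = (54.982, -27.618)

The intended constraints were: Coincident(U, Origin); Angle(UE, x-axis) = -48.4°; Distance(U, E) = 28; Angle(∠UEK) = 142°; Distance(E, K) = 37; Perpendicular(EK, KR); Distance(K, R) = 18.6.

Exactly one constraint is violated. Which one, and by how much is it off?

Distance(K, R) = 18.6 — off by 4.60.

U = (0.00, 0.00) ✓; UE at -48.40° ✓; |UE| = 28.00 ✓; ∠UEK = 142.0° ✓; |EK| = 37.00 ✓; ∠(EK, KR) = 90.00° ✓; |KR| = 14.00 ✗.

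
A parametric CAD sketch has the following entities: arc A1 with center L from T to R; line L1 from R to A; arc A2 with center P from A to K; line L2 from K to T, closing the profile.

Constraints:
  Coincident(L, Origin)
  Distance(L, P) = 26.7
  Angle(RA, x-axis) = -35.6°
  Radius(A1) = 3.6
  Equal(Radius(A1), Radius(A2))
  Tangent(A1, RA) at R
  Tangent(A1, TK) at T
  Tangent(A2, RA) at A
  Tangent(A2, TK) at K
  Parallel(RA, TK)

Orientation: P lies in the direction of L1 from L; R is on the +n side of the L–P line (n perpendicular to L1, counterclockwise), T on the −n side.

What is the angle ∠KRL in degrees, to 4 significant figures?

74.91°

The slot axis is L1's direction at -35.6°, so u = (cos -35.6°, sin -35.6°) = (0.8131, -0.5821) and n = (−sin -35.6°, cos -35.6°) = (0.5821, 0.8131). L is at the origin and P lies 26.7 along u from L, so P = 26.7·u = (21.71, -15.54). Tangency of A1 to both parallel lines with radius 3.6 puts R and T at L ± 3.6·n: R = (2.096, 2.927), T = (-2.096, -2.927). Equal radii place A and K the same way about P: A = P + 3.6·n = (23.81, -12.62), K = P − 3.6·n = (19.61, -18.47). Then cos ∠KRL = RK·RL / (|RK||RL|), giving 74.91°.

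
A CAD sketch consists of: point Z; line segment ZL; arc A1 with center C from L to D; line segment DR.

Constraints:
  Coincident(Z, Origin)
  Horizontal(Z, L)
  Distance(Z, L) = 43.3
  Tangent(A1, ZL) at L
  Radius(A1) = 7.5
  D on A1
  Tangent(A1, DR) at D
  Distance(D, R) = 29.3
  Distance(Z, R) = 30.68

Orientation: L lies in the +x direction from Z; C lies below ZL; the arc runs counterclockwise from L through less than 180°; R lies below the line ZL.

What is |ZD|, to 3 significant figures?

37.7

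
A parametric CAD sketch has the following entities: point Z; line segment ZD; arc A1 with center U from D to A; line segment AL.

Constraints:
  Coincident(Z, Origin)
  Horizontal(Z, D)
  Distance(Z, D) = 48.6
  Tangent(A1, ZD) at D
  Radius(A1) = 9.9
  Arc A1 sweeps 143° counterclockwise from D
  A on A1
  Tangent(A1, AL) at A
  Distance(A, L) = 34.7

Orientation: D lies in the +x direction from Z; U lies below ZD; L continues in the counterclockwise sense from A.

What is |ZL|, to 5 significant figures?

80.291

On A1, D sits at bearing 90° from U; a 143° counterclockwise sweep puts A at bearing 233°, so A = U + 9.9·(cos 233°, sin 233°) = (42.642, -17.806). Since A1 is tangent to AL there, UA ⟂ AL, so AL runs along (−sin 233°, cos 233°); with |AL| = 34.7, L = (70.355, -38.689). Then |ZL| = |L − Z| = 80.291.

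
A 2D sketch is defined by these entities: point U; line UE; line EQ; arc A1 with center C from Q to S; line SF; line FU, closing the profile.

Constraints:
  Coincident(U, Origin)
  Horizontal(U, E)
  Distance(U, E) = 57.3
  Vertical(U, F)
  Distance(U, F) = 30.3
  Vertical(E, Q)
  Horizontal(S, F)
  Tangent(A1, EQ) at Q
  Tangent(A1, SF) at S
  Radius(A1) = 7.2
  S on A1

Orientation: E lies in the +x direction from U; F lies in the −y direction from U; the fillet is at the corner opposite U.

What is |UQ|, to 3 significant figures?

61.8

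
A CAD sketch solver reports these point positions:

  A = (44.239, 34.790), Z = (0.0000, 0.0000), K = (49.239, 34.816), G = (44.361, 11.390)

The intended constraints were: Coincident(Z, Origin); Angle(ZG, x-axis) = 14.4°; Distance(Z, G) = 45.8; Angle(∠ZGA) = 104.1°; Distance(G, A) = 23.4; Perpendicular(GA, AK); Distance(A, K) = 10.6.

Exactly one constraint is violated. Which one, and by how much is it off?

Distance(A, K) = 10.6 — off by 5.60.

Z = (0.00, 0.00) ✓; ZG at 14.40° ✓; |ZG| = 45.80 ✓; ∠ZGA = 104.1° ✓; |GA| = 23.40 ✓; ∠(GA, AK) = 90.00° ✓; |AK| = 5.000 ✗.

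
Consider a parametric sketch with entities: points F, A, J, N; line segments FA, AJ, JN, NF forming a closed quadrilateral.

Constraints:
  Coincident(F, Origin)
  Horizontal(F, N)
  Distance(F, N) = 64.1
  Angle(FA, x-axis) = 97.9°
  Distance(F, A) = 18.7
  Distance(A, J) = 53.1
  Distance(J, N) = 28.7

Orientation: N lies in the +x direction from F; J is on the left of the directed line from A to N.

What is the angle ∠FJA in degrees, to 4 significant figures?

19.49°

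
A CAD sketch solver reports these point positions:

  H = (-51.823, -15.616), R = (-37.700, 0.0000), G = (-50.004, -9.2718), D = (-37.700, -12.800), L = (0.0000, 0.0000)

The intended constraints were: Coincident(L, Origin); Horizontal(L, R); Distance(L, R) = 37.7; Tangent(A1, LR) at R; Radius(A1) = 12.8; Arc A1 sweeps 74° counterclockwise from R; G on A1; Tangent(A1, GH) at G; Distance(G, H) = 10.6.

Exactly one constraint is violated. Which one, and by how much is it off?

Distance(G, H) = 10.6 — off by 4.00.

L = (0.00, 0.00) ✓; L.y = 0.00, R.y = 0.00 ✓; |LR| = 37.70 ✓; ∠(DR, RL) = 90.00° ✓; |DR| = 12.80 ✓; bearing(D→G) − bearing(D→R) = 74.00° ✓; |DG| = 12.80 ✓; ∠(DG, GH) = 90.00° ✓; |GH| = 6.600 ✗.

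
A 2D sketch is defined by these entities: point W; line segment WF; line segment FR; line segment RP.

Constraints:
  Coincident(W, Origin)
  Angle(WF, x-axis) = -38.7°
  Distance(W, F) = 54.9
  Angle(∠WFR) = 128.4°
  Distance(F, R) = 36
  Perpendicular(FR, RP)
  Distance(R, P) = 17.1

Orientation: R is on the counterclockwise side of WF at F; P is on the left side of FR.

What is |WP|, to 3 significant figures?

74.7

W is at the origin; WF runs at -38.7° with length 54.9, so F = 54.9·(cos -38.7°, sin -38.7°) = (42.8, -34.3). ∠WFR = 128.4°, so FR runs at -38.7° + (180° − 128.4°) = 12.9° from the x-axis; with |FR| = 36.0, R = F + 36.0·(cos 12.9°, sin 12.9°) = (77.9, -26.3). FR is perpendicular to RP; with |RP| = 17.1 on the left of FR, P = R + 17.1·(-0.223, 0.975) = (74.1, -9.62). Then |WP| = |P − W| = 74.7.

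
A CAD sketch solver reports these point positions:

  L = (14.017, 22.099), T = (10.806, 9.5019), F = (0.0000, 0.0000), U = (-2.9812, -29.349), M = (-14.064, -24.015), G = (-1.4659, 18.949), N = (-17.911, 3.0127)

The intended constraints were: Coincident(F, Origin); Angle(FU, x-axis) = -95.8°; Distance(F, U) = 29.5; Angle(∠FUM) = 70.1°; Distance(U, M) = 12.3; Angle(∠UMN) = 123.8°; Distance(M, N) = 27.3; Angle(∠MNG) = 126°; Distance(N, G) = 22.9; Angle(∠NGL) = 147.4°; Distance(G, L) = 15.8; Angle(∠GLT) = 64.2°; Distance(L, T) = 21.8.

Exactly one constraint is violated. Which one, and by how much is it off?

Distance(L, T) = 21.8 — off by 8.80.

F = (0.00, 0.00) ✓; FU at -95.80° ✓; |FU| = 29.50 ✓; ∠FUM = 70.10° ✓; |UM| = 12.30 ✓; ∠UMN = 123.8° ✓; |MN| = 27.30 ✓; ∠MNG = 126.0° ✓; |NG| = 22.90 ✓; ∠NGL = 147.4° ✓; |GL| = 15.80 ✓; ∠GLT = 64.20° ✓; |LT| = 13.00 ✗.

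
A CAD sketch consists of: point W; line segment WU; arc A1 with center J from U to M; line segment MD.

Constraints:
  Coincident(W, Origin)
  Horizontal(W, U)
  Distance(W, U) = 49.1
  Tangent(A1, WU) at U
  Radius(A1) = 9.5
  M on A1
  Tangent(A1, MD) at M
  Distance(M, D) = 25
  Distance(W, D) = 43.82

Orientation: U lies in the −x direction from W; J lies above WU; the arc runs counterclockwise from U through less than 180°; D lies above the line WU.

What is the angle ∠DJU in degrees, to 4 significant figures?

140.1°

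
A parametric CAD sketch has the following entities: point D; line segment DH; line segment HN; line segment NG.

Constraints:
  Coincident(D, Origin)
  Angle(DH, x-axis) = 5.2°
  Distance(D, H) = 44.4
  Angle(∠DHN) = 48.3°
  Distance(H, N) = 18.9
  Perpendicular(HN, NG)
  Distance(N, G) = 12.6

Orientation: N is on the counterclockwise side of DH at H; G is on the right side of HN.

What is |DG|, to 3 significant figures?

47.0

D is at the origin; DH runs at 5.2° with length 44.4, so H = 44.4·(cos 5.2°, sin 5.2°) = (44.2, 4.02). ∠DHN = 48.3°, so HN runs at 5.2° + (180° − 48.3°) = 137° from the x-axis; with |HN| = 18.9, N = H + 18.9·(cos 137°, sin 137°) = (30.4, 16.9). HN ⟂ NG; with |NG| = 12.6 on the right of HN, G = N + 12.6·(0.683, 0.730) = (39.0, 26.1). Then |DG| = |G − D| = 47.0.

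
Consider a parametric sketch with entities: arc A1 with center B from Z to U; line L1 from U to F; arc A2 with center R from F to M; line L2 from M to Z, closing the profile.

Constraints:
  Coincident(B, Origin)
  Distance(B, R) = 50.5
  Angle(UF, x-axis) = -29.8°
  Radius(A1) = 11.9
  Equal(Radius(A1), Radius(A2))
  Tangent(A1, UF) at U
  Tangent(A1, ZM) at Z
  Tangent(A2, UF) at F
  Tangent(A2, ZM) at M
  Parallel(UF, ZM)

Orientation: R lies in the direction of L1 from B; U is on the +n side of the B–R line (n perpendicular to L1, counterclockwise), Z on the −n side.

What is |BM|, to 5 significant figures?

51.883

The slot axis is L1's direction at -29.8°, so u = (cos -29.8°, sin -29.8°) = (0.86777, -0.49697) and n = (−sin -29.8°, cos -29.8°) = (0.49697, 0.86777). B is at the origin and R lies 50.5 along u from B, so R = 50.5·u = (43.822, -25.097). Tangency of A1 to both parallel lines with radius 11.9 puts U and Z at B ± 11.9·n: U = (5.9140, 10.326), Z = (-5.9140, -10.326). Equal radii place F and M the same way about R: F = R + 11.9·n = (49.736, -14.771), M = R − 11.9·n = (37.908, -35.424). Then |BM| = |M − B| = 51.883.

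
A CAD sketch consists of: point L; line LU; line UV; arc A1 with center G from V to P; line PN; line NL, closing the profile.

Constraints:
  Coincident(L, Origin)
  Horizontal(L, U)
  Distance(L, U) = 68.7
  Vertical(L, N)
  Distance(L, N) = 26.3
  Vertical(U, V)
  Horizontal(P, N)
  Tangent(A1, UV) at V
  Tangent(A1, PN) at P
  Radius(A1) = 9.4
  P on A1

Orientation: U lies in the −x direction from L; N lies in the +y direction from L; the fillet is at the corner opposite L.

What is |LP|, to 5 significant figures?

64.870

L is at the origin; L and U share the same y with |LU| = 68.7 and U on the −x side, so U = (-68.700, 0.0000). L and N share the same x with |LN| = 26.3 and N on the +y side, so N = (0.0000, 26.300). The virtual corner opposite L is at (-68.700, 26.300). Since A1 is tangent to UV there, GV ⟂ UV and since A1 is tangent to PN there, GP ⟂ PN, with radius 9.4, so the center G sits 9.4 in from both sides at G = (-59.300, 16.900). That places the tangent points at V = (-68.700, 16.900) on UV and P = (-59.300, 26.300) on PN. Then |LP| = |P − L| = 64.870.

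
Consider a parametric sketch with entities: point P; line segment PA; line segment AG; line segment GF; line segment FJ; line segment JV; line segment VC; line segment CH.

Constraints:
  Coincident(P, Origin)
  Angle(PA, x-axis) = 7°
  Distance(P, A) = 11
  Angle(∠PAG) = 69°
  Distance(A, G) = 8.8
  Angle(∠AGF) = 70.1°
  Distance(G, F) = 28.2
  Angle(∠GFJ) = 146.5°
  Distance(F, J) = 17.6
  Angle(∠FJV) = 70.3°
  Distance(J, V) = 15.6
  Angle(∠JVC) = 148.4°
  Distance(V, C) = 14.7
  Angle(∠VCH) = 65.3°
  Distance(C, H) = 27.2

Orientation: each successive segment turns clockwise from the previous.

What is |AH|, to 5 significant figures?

25.679

P is at the origin; PA runs at 7.0° with length 11.0, so A = (10.918, 1.3406). ∠PAG = 69.0° gives AG at -104.00° from the x-axis; with |AG| = 8.8, G = (8.7891, -7.1980). ∠AGF = 70.1° gives GF at 146.10° from the x-axis; with |GF| = 28.2, F = (-14.617, 8.5304). ∠GFJ = 146.5° gives FJ at 112.60° from the x-axis; with |FJ| = 17.6, J = (-21.381, 24.779). ∠FJV = 70.3° gives JV at 2.9000° from the x-axis; with |JV| = 15.6, V = (-5.8008, 25.568). ∠JVC = 148.4° gives VC at -28.700° from the x-axis; with |VC| = 14.7, C = (7.0932, 18.509). ∠VCH = 65.3° gives CH at -143.40° from the x-axis; with |CH| = 27.2, H = (-14.743, 2.2915). Then |AH| = |H − A| = 25.679.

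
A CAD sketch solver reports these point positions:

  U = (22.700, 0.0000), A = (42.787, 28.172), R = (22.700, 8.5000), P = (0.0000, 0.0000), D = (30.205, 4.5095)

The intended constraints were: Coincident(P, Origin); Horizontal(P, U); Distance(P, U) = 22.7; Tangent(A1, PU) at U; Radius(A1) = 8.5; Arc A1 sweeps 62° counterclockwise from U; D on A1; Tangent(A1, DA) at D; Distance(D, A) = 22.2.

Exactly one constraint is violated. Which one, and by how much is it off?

Distance(D, A) = 22.2 — off by 4.60.

P = (0.00, 0.00) ✓; P.y = 0.00, U.y = 0.00 ✓; |PU| = 22.70 ✓; ∠(RU, UP) = 90.00° ✓; |RU| = 8.500 ✓; bearing(R→D) − bearing(R→U) = 62.00° ✓; |RD| = 8.500 ✓; ∠(RD, DA) = 90.00° ✓; |DA| = 26.80 ✗.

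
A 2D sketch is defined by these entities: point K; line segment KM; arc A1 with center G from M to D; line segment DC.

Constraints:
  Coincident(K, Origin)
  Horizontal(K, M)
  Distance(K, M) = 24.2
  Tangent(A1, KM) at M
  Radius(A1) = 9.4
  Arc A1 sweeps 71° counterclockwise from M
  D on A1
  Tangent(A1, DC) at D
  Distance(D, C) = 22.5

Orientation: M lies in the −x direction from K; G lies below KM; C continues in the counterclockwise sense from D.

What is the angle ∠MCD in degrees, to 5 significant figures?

11.419°

K is at the origin; K and M share the same y with |KM| = 24.2 and M on the −x side, so M = (-24.200, 0.0000). The tangent condition forces GM to be normal to KM, so G = M + (0, -9.4) = (-24.200, -9.4000). On A1, M sits at bearing 90° from G; a 71° counterclockwise sweep puts D at bearing 161°, so D = G + 9.4·(cos 161°, sin 161°) = (-33.088, -6.3397). Tangency of A1 to DC means the radius GD is perpendicular to DC, so DC runs along (−sin 161°, cos 161°); with |DC| = 22.5, C = (-40.413, -27.614). Then cos ∠MCD = CM·CD / (|CM||CD|), giving 11.419°.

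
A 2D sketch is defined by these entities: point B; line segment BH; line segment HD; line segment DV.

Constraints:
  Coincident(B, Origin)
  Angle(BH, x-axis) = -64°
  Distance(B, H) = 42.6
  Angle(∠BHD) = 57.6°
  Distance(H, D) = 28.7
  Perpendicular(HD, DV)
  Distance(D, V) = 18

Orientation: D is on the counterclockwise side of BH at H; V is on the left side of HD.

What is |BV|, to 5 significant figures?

18.904

∠BHD = 57.6°, so HD runs at -64.0° + (180° − 57.6°) = 58.400° from the x-axis; with |HD| = 28.7, D = H + 28.7·(cos 58.400°, sin 58.400°) = (33.713, -13.844). The perpendicularity gives DV at right angles to HD; with |DV| = 18.0 on the left of HD, V = D + 18.0·(-0.85173, 0.52399) = (18.382, -4.4123). Then |BV| = |V − B| = 18.904.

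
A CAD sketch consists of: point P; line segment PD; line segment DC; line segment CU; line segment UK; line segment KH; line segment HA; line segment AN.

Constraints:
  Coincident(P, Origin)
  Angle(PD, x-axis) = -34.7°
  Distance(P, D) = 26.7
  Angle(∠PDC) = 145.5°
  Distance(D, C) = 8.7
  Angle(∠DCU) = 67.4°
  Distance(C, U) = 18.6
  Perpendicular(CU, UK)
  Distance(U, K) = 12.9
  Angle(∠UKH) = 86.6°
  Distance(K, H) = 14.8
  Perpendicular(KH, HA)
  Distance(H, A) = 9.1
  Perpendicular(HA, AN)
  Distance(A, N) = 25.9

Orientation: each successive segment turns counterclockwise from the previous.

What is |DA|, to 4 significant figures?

5.195

P is at the origin; PD runs at -34.7° with length 26.7, so D = (21.95, -15.20). ∠PDC = 145.5° gives DC at -0.2000° from the x-axis; with |DC| = 8.7, C = (30.65, -15.23). ∠DCU = 67.4° gives CU at 112.4° from the x-axis; with |CU| = 18.6, U = (23.56, 1.966). The perpendicularity gives UK at right angles to CU, so UK runs at -157.6°; with |UK| = 12.9, K = (11.64, -2.949). ∠UKH = 86.6° gives KH at -64.20° from the x-axis; with |KH| = 14.8, H = (18.08, -16.27). KH is perpendicular to HA, so HA runs at 25.80°; with |HA| = 9.1, A = (26.27, -12.31). Then |DA| = |A − D| = 5.195.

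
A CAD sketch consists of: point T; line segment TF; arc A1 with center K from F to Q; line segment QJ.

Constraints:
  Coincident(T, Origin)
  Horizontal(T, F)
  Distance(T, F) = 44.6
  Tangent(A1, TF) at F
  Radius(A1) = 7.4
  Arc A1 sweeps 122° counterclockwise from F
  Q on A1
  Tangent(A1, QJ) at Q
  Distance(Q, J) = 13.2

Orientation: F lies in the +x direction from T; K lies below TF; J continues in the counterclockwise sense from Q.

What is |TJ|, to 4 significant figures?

50.60

T is at the origin; T and F share the same y with |TF| = 44.6 and F on the +x side, so F = (44.60, 0.000). Tangency of A1 to TF means the radius KF is perpendicular to TF, so K = F + (0, -7.4) = (44.60, -7.400). On A1, F sits at bearing 90° from K; a 122° counterclockwise sweep puts Q at bearing 212°, so Q = K + 7.4·(cos 212°, sin 212°) = (38.32, -11.32). A1 meets QJ tangentially, so KQ is at right angles to QJ, so QJ runs along (−sin 212°, cos 212°); with |QJ| = 13.2, J = (45.32, -22.52). Then |TJ| = |J − T| = 50.60.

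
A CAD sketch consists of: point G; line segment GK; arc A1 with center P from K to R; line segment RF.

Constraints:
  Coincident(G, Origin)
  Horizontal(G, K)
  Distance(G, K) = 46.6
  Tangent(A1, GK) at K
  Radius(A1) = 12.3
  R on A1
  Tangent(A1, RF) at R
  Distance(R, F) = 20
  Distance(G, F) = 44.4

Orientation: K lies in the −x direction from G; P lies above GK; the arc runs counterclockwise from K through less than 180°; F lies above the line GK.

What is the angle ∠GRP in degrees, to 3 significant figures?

169°

G is at the origin; G and K share the same y with |GK| = 46.6 and K on the −x side, so K = (-46.6, 0.00). Since A1 is tangent to GK there, PK ⟂ GK, so P = K + (0, 12.3) = (-46.6, 12.3). Since PR ⟂ RF (tangency), |PF| = √(12.3² + 20.0²) = 23.5 regardless of where R sits on A1. So F lies on both circle(G, 44.4) and circle(P, 23.5); the above-GK intersection is F = (-32.0, 30.7). R is the foot of the tangent from F: R = (-34.4, 10.9).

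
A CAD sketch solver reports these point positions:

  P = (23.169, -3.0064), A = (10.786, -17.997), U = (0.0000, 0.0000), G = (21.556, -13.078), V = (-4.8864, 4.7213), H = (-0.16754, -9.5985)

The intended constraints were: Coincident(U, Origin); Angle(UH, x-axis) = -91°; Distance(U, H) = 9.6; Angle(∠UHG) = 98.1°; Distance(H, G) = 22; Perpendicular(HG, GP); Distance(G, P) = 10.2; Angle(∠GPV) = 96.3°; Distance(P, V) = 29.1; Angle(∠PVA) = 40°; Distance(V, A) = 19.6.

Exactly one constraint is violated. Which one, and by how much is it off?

Distance(V, A) = 19.6 — off by 8.00.

U = (0.00, 0.00) ✓; UH at -91.00° ✓; |UH| = 9.600 ✓; ∠UHG = 98.10° ✓; |HG| = 22.00 ✓; ∠(HG, GP) = 90.00° ✓; |GP| = 10.20 ✓; ∠GPV = 96.30° ✓; |PV| = 29.10 ✓; ∠PVA = 40.00° ✓; |VA| = 27.60 ✗.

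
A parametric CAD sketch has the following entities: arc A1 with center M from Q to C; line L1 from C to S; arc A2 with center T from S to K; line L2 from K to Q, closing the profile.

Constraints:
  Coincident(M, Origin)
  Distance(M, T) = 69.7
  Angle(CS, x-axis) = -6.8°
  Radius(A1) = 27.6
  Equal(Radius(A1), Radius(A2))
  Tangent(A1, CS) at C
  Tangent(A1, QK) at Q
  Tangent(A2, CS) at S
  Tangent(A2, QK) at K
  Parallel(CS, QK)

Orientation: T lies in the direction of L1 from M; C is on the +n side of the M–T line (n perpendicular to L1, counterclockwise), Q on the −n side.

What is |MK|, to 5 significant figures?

74.966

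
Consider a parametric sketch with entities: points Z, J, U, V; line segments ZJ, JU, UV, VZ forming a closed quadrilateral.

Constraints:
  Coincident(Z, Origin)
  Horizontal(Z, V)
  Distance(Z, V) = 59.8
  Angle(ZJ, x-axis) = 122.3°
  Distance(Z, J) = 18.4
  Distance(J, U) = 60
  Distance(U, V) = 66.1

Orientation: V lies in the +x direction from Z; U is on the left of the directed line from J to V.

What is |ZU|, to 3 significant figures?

67.1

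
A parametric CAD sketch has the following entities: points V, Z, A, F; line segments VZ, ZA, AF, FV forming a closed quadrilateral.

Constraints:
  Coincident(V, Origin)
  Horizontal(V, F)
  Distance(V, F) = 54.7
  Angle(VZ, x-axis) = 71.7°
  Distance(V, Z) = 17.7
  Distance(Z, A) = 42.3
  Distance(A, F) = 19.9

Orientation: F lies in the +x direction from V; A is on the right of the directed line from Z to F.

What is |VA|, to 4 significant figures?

39.27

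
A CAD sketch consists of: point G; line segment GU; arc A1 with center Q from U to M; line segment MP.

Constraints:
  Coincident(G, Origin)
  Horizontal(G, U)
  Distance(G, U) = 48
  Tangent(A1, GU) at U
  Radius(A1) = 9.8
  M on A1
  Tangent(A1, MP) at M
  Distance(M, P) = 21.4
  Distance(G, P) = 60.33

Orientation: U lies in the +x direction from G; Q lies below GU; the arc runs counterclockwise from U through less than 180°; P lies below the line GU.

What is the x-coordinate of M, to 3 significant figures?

39.5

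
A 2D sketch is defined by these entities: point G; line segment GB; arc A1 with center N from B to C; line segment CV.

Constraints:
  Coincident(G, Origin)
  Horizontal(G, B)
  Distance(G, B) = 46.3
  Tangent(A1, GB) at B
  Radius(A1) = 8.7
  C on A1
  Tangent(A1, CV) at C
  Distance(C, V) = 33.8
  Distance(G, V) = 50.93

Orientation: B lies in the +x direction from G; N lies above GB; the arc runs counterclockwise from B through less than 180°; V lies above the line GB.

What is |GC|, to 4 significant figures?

54.86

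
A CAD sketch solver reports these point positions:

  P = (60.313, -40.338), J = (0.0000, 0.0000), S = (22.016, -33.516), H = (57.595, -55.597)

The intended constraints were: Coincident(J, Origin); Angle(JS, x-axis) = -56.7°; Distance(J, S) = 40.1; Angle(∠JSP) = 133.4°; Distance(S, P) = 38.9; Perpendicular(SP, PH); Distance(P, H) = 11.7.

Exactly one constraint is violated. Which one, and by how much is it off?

Distance(P, H) = 11.7 — off by 3.80.

J = (0.00, 0.00) ✓; JS at -56.70° ✓; |JS| = 40.10 ✓; ∠JSP = 133.4° ✓; |SP| = 38.90 ✓; ∠(SP, PH) = 90.00° ✓; |PH| = 15.50 ✗.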